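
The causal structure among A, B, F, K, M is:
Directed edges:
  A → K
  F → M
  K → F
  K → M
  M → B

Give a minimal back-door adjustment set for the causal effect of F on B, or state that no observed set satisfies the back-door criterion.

desc(F)\{F}={B,M}; candidates ⊆ {A,K}.
size 0: {}; under {} F still reaches {A,B,K,M} ∋ B.
{K}: F⊥B given {K} in G with F→· removed — back-door holds.

F→B: minimal back-door set {K}.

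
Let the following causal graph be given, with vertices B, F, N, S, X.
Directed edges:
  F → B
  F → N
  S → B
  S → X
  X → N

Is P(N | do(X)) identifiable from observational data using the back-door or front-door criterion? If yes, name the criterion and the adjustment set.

P(N|do(X)): backdoor, adjust for ∅.

desc(X)\{X}={N}; candidates ⊆ {B,F,S}.
∅: X⊥N given ∅ in G with X→· removed — back-door holds.
P(N|do(X)) = P(N|X) — no adjustment needed.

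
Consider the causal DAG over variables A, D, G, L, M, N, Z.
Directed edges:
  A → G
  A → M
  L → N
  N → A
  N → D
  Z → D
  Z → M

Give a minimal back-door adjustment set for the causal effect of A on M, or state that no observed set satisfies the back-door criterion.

A→M: minimal back-door set ∅.

desc(A)\{A}={G,M}; candidates ⊆ {D,L,N,Z}.
∅: A⊥M given ∅ in G with A→· removed — back-door holds.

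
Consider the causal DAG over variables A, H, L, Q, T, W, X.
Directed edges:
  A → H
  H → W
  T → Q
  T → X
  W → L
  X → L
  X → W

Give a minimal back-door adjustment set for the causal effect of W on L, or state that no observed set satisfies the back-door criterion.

desc(W)\{W}={L}; candidates ⊆ {A,H,Q,T,X}.
size 0: {}; under {} W still reaches {A,H,L,Q,T,X} ∋ L.
{X}: W⊥L given {X} in G with W→· removed — back-door holds.

W→L: minimal back-door set {X}.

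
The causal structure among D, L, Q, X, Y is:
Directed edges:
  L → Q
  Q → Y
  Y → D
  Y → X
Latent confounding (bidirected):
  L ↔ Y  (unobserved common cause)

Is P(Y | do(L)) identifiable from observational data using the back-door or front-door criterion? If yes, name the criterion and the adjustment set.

P(Y|do(L)): frontdoor, adjust for {Q}.

desc(L)\{L}={D,Q,X,Y}; candidates ⊆ {—}.
L↔Y: latent back-door arc(s) into L.
size 0: {}; under {} L still reaches {D,X,Y} ∋ Y.
L↔Y cannot be blocked by any observed set — no back-door set.
{Q}: (i) intercepts every directed L→Y path; (ii) no back-door L→{Q}; (iii) {L} blocks every back-door {Q}→Y. Front-door holds.
P(Y|do(L)) = Σ_{Q} P(Q|L) Σ_{L'} P(Y|Q,L')P(L').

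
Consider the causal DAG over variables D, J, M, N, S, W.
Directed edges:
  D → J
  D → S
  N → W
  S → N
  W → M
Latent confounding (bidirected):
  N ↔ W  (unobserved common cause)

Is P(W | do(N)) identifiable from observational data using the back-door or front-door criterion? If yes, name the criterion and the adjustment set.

desc(N)\{N}={M,W}; candidates ⊆ {D,J,S}.
N↔W: latent back-door arc(s) into N.
size 0: {}; under {} N still reaches {D,J,M,S,W} ∋ W.
size 1: {D}, {J}, {S}; under {D} N still reaches {M,S,W} ∋ W.
size 2: {D,J}, {D,S}, {J,S}; under {D,J} N still reaches {M,S,W} ∋ W.
N↔W cannot be blocked by any observed set — no back-door set.
No mediator lies on a directed N→…→W path.
Neither criterion identifies P(W|do(N)) in this graph.

P(W|do(N)): not identifiable (no BD/FD set).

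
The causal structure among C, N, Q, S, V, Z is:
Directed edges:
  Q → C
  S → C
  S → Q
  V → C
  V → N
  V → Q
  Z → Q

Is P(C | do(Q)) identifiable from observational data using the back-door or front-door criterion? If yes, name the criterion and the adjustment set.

P(C|do(Q)): backdoor, adjust for {S, V}.

desc(Q)\{Q}={C}; candidates ⊆ {N,S,V,Z}.
size 0: {}; under {} Q still reaches {C,N,S,V,Z} ∋ C.
size 1: {N}, {S}, {V} …(+1); under {N} Q still reaches {C,S,V,Z} ∋ C.
{S,V}: Q⊥C given {S,V} in G with Q→· removed — back-door holds.
P(C|do(Q)) = Σ_{S,V} P(C|Q,S,V)·P(S,V).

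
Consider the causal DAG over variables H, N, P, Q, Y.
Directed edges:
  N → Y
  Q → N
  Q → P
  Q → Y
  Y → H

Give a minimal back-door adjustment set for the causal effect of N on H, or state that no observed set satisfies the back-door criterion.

N→H: minimal back-door set {Q}.

desc(N)\{N}={H,Y}; candidates ⊆ {P,Q}.
size 0: {}; under {} N still reaches {H,P,Q,Y} ∋ H.
{Q}: N⊥H given {Q} in G with N→· removed — back-door holds.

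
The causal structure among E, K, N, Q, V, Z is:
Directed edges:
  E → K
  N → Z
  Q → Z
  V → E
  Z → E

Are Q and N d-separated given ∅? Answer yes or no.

Bayes-Ball from Q | ∅ reaches {E,K,Z}.
N ∉ reach(Q|∅) ⇒ Q ⊥ N | ∅.

Yes — Q ⊥ N | ∅.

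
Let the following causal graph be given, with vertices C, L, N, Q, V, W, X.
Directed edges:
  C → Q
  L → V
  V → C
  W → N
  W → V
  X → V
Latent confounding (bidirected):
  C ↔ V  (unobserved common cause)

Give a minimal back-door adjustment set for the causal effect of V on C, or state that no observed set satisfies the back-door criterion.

V→C: no observed back-door set.

desc(V)\{V}={C,Q}; candidates ⊆ {L,N,W,X}.
V↔C: latent back-door arc(s) into V.
size 0: {}; under {} V still reaches {C,L,N,Q,W,X} ∋ C.
size 1: {L}, {N}, {W} …(+1); under {L} V still reaches {C,N,Q,W,X} ∋ C.
size 2: {L,N}, {L,W}, {L,X} …(+3); under {L,N} V still reaches {C,Q,W,X} ∋ C.
V↔C cannot be blocked by any observed set — no back-door set.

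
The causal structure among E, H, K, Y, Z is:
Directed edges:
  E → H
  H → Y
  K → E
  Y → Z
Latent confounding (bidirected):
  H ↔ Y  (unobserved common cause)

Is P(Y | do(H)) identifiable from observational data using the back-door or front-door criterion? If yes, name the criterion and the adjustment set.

P(Y|do(H)): not identifiable (no BD/FD set).

desc(H)\{H}={Y,Z}; candidates ⊆ {E,K}.
H↔Y: latent back-door arc(s) into H.
size 0: {}; under {} H still reaches {E,K,Y,Z} ∋ Y.
size 1: {E}, {K}; under {E} H still reaches {Y,Z} ∋ Y.
size 2: {E,K}; under {E,K} H still reaches {Y,Z} ∋ Y.
H↔Y cannot be blocked by any observed set — no back-door set.
No mediator lies on a directed H→…→Y path.
Neither criterion identifies P(Y|do(H)) in this graph.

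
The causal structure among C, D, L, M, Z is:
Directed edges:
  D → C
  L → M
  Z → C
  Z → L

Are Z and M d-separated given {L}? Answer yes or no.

Bayes-Ball from Z | {L} reaches {C}.
M ∉ reach(Z|{L}) ⇒ Z ⊥ M | {L}.

Yes — Z ⊥ M | {L}.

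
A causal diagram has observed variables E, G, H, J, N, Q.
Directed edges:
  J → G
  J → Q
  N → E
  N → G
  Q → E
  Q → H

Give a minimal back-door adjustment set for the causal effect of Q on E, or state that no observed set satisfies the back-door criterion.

desc(Q)\{Q}={E,H}; candidates ⊆ {G,J,N}.
∅: Q⊥E given ∅ in G with Q→· removed — back-door holds.

Q→E: minimal back-door set ∅.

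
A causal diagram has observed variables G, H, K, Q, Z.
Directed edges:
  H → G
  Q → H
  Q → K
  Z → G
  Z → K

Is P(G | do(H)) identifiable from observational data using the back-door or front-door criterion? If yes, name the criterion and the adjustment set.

desc(H)\{H}={G}; candidates ⊆ {K,Q,Z}.
∅: H⊥G given ∅ in G with H→· removed — back-door holds.
P(G|do(H)) = P(G|H) — no adjustment needed.

P(G|do(H)): backdoor, adjust for ∅.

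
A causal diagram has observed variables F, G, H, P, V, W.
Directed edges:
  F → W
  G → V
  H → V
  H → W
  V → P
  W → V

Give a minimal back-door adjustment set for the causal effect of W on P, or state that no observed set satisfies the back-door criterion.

W→P: minimal back-door set {H}.

desc(W)\{W}={P,V}; candidates ⊆ {F,G,H}.
size 0: {}; under {} W still reaches {F,H,P,V} ∋ P.
{H}: W⊥P given {H} in G with W→· removed — back-door holds.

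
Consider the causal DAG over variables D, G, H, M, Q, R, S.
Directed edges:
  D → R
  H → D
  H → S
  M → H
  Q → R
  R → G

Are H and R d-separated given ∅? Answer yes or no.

Bayes-Ball from H | ∅ reaches {D,G,M,R,S}.
R ∈ reach(H|∅) ⇒ H ⊥̸ R | ∅.

No — H and R are d-connected given ∅.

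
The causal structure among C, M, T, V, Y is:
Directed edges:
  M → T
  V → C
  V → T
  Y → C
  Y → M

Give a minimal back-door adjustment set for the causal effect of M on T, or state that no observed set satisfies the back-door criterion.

desc(M)\{M}={T}; candidates ⊆ {C,V,Y}.
∅: M⊥T given ∅ in G with M→· removed — back-door holds.

M→T: minimal back-door set ∅.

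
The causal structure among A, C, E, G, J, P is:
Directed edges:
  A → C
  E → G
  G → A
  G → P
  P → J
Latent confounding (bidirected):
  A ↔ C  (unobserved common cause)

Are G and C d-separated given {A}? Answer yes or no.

Bayes-Ball from G | {A} reaches {C,E,J,P}.
C ∈ reach(G|{A}) ⇒ G ⊥̸ C | {A}.

No — G and C are d-connected given {A}.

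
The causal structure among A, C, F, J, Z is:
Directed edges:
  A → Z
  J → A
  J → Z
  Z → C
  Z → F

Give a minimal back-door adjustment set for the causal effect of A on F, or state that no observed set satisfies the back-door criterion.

desc(A)\{A}={C,F,Z}; candidates ⊆ {J}.
size 0: {}; under {} A still reaches {C,F,J,Z} ∋ F.
{J}: A⊥F given {J} in G with A→· removed — back-door holds.

A→F: minimal back-door set {J}.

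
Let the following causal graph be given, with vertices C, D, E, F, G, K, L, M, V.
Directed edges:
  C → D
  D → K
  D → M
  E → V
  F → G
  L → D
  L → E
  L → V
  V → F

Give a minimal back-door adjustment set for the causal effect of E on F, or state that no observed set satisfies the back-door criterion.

desc(E)\{E}={F,G,V}; candidates ⊆ {C,D,K,L,M}.
size 0: {}; under {} E still reaches {D,F,G,K,L,M,V} ∋ F.
{L}: E⊥F given {L} in G with E→· removed — back-door holds.

E→F: minimal back-door set {L}.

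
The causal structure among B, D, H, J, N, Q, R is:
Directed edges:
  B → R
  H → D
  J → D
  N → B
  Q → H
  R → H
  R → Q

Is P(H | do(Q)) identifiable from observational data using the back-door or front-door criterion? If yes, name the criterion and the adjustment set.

P(H|do(Q)): backdoor, adjust for {R}.

desc(Q)\{Q}={D,H}; candidates ⊆ {B,J,N,R}.
size 0: {}; under {} Q still reaches {B,D,H,N,R} ∋ H.
{R}: Q⊥H given {R} in G with Q→· removed — back-door holds.
P(H|do(Q)) = Σ_{R} P(H|Q,R)·P(R).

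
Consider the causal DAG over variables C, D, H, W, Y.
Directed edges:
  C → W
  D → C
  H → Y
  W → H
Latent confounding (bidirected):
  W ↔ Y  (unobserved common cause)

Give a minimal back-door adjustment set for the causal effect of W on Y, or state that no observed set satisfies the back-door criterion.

desc(W)\{W}={H,Y}; candidates ⊆ {C,D}.
W↔Y: latent back-door arc(s) into W.
size 0: {}; under {} W still reaches {C,D,Y} ∋ Y.
size 1: {C}, {D}; under {C} W still reaches {Y} ∋ Y.
size 2: {C,D}; under {C,D} W still reaches {Y} ∋ Y.
W↔Y cannot be blocked by any observed set — no back-door set.

W→Y: no observed back-door set.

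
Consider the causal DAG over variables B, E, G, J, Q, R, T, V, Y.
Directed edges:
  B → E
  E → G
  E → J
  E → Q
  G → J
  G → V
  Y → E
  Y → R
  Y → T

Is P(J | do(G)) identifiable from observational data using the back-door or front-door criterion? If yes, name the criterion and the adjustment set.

P(J|do(G)): backdoor, adjust for {E}.

desc(G)\{G}={J,V}; candidates ⊆ {B,E,Q,R,T,Y}.
size 0: {}; under {} G still reaches {B,E,J,Q,R,T,Y} ∋ J.
{E}: G⊥J given {E} in G with G→· removed — back-door holds.
P(J|do(G)) = Σ_{E} P(J|G,E)·P(E).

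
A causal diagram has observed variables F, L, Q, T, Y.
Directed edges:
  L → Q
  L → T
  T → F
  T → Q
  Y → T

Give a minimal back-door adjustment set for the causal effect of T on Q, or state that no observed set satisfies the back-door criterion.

T→Q: minimal back-door set {L}.

desc(T)\{T}={F,Q}; candidates ⊆ {L,Y}.
size 0: {}; under {} T still reaches {L,Q,Y} ∋ Q.
{L}: T⊥Q given {L} in G with T→· removed — back-door holds.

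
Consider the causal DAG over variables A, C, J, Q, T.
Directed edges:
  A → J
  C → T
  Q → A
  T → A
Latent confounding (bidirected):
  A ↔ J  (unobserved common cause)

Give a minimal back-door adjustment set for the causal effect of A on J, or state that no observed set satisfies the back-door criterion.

A→J: no observed back-door set.

desc(A)\{A}={J}; candidates ⊆ {C,Q,T}.
A↔J: latent back-door arc(s) into A.
size 0: {}; under {} A still reaches {C,J,Q,T} ∋ J.
size 1: {C}, {Q}, {T}; under {C} A still reaches {J,Q,T} ∋ J.
size 2: {C,Q}, {C,T}, {Q,T}; under {C,Q} A still reaches {J,T} ∋ J.
A↔J cannot be blocked by any observed set — no back-door set.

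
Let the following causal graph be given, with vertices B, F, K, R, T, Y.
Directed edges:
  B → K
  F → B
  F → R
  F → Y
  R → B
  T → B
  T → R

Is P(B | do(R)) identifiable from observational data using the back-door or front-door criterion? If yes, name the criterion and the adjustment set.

desc(R)\{R}={B,K}; candidates ⊆ {F,T,Y}.
size 0: {}; under {} R still reaches {B,F,K,T,Y} ∋ B.
size 1: {F}, {T}, {Y}; under {F} R still reaches {B,K,T} ∋ B.
{F,T}: R⊥B given {F,T} in G with R→· removed — back-door holds.
P(B|do(R)) = Σ_{F,T} P(B|R,F,T)·P(F,T).

P(B|do(R)): backdoor, adjust for {F, T}.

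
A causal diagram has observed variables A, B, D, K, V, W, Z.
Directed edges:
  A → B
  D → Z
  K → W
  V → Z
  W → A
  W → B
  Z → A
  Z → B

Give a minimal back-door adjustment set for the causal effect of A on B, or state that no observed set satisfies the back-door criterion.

A→B: minimal back-door set {W, Z}.

desc(A)\{A}={B}; candidates ⊆ {D,K,V,W,Z}.
size 0: {}; under {} A still reaches {B,D,K,V,W,Z} ∋ B.
size 1: {D}, {K}, {V} …(+2); under {D} A still reaches {B,K,V,W,Z} ∋ B.
{W,Z}: A⊥B given {W,Z} in G with A→· removed — back-door holds.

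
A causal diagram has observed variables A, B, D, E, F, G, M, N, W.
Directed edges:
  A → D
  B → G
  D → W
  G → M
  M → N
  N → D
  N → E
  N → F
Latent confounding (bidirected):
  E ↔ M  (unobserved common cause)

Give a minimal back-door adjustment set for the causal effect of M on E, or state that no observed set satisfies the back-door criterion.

desc(M)\{M}={D,E,F,N,W}; candidates ⊆ {A,B,G}.
M↔E: latent back-door arc(s) into M.
size 0: {}; under {} M still reaches {B,E,G} ∋ E.
size 1: {A}, {B}, {G}; under {A} M still reaches {B,E,G} ∋ E.
size 2: {A,B}, {A,G}, {B,G}; under {A,B} M still reaches {E,G} ∋ E.
M↔E cannot be blocked by any observed set — no back-door set.

M→E: no observed back-door set.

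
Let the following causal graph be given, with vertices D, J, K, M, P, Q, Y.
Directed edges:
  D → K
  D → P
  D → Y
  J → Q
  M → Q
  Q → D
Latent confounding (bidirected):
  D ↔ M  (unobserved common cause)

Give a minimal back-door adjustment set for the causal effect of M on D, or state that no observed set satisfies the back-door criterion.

M→D: no observed back-door set.

desc(M)\{M}={D,K,P,Q,Y}; candidates ⊆ {J}.
M↔D: latent back-door arc(s) into M.
size 0: {}; under {} M still reaches {D,K,P,Y} ∋ D.
size 1: {J}; under {J} M still reaches {D,K,P,Y} ∋ D.
M↔D cannot be blocked by any observed set — no back-door set.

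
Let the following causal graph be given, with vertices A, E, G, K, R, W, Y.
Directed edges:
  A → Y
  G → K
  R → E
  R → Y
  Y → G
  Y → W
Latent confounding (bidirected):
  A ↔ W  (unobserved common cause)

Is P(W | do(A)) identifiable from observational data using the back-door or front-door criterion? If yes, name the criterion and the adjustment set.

P(W|do(A)): frontdoor, adjust for {Y}.

desc(A)\{A}={G,K,W,Y}; candidates ⊆ {E,R}.
A↔W: latent back-door arc(s) into A.
size 0: {}; under {} A still reaches {W} ∋ W.
size 1: {E}, {R}; under {E} A still reaches {W} ∋ W.
size 2: {E,R}; under {E,R} A still reaches {W} ∋ W.
A↔W cannot be blocked by any observed set — no back-door set.
{Y}: (i) intercepts every directed A→W path; (ii) no back-door A→{Y}; (iii) {A} blocks every back-door {Y}→W. Front-door holds.
P(W|do(A)) = Σ_{Y} P(Y|A) Σ_{A'} P(W|Y,A')P(A').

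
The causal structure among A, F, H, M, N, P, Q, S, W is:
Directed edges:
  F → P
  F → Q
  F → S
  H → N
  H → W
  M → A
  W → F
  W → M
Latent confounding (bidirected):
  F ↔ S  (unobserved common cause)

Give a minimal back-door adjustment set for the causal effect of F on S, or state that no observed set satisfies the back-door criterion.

desc(F)\{F}={P,Q,S}; candidates ⊆ {A,H,M,N,W}.
F↔S: latent back-door arc(s) into F.
size 0: {}; under {} F still reaches {A,H,M,N,S,W} ∋ S.
size 1: {A}, {H}, {M} …(+2); under {A} F still reaches {H,M,N,S,W} ∋ S.
size 2: {A,H}, {A,M}, {A,N} …(+7); under {A,H} F still reaches {M,S,W} ∋ S.
F↔S cannot be blocked by any observed set — no back-door set.

F→S: no observed back-door set.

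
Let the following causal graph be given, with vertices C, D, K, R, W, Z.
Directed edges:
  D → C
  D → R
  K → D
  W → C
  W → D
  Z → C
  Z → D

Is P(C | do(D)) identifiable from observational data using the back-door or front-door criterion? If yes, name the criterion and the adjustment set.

P(C|do(D)): backdoor, adjust for {W, Z}.

desc(D)\{D}={C,R}; candidates ⊆ {K,W,Z}.
size 0: {}; under {} D still reaches {C,K,W,Z} ∋ C.
size 1: {K}, {W}, {Z}; under {K} D still reaches {C,W,Z} ∋ C.
{W,Z}: D⊥C given {W,Z} in G with D→· removed — back-door holds.
P(C|do(D)) = Σ_{W,Z} P(C|D,W,Z)·P(W,Z).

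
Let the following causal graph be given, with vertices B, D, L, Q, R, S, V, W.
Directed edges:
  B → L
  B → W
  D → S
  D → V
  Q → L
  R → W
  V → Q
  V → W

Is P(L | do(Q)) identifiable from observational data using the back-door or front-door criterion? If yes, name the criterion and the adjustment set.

P(L|do(Q)): backdoor, adjust for ∅.

desc(Q)\{Q}={L}; candidates ⊆ {B,D,R,S,V,W}.
∅: Q⊥L given ∅ in G with Q→· removed — back-door holds.
P(L|do(Q)) = P(L|Q) — no adjustment needed.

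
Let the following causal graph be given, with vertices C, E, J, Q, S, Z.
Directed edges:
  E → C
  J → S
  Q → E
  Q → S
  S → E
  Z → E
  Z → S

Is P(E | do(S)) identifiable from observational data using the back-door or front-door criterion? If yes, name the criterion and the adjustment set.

desc(S)\{S}={C,E}; candidates ⊆ {J,Q,Z}.
size 0: {}; under {} S still reaches {C,E,J,Q,Z} ∋ E.
size 1: {J}, {Q}, {Z}; under {J} S still reaches {C,E,Q,Z} ∋ E.
{Q,Z}: S⊥E given {Q,Z} in G with S→· removed — back-door holds.
P(E|do(S)) = Σ_{Q,Z} P(E|S,Q,Z)·P(Q,Z).

P(E|do(S)): backdoor, adjust for {Q, Z}.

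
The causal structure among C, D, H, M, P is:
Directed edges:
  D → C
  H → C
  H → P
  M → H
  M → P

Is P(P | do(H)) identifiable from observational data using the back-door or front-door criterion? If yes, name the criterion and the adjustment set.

desc(H)\{H}={C,P}; candidates ⊆ {D,M}.
size 0: {}; under {} H still reaches {M,P} ∋ P.
{M}: H⊥P given {M} in G with H→· removed — back-door holds.
P(P|do(H)) = Σ_{M} P(P|H,M)·P(M).

P(P|do(H)): backdoor, adjust for {M}.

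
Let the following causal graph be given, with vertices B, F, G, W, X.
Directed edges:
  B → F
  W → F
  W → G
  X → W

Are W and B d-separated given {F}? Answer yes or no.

Bayes-Ball from W | {F} reaches {B,G,X}.
B ∈ reach(W|{F}) ⇒ W ⊥̸ B | {F}.

No — W and B are d-connected given {F}.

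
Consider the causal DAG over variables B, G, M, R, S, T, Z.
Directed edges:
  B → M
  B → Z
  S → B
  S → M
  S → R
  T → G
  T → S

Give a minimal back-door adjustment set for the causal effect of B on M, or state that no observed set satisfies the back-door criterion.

B→M: minimal back-door set {S}.

desc(B)\{B}={M,Z}; candidates ⊆ {G,R,S,T}.
size 0: {}; under {} B still reaches {G,M,R,S,T} ∋ M.
{S}: B⊥M given {S} in G with B→· removed — back-door holds.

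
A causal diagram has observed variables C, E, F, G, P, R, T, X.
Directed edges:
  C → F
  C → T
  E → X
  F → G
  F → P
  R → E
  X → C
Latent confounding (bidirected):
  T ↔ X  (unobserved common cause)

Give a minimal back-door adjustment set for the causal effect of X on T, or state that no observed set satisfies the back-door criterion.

desc(X)\{X}={C,F,G,P,T}; candidates ⊆ {E,R}.
X↔T: latent back-door arc(s) into X.
size 0: {}; under {} X still reaches {E,R,T} ∋ T.
size 1: {E}, {R}; under {E} X still reaches {T} ∋ T.
size 2: {E,R}; under {E,R} X still reaches {T} ∋ T.
X↔T cannot be blocked by any observed set — no back-door set.

X→T: no observed back-door set.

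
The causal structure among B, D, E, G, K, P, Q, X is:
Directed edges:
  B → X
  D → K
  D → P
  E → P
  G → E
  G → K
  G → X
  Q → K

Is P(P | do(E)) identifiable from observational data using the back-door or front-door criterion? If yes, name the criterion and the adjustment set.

P(P|do(E)): backdoor, adjust for ∅.

desc(E)\{E}={P}; candidates ⊆ {B,D,G,K,Q,X}.
∅: E⊥P given ∅ in G with E→· removed — back-door holds.
P(P|do(E)) = P(P|E) — no adjustment needed.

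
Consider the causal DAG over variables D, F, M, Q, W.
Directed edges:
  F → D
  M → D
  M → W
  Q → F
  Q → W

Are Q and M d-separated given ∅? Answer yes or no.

Bayes-Ball from Q | ∅ reaches {D,F,W}.
M ∉ reach(Q|∅) ⇒ Q ⊥ M | ∅.

Yes — Q ⊥ M | ∅.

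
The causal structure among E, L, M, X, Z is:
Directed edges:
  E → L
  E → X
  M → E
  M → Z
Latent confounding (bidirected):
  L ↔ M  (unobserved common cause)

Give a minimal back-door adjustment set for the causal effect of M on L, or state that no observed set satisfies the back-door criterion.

desc(M)\{M}={E,L,X,Z}; candidates ⊆ {—}.
M↔L: latent back-door arc(s) into M.
size 0: {}; under {} M still reaches {L} ∋ L.
M↔L cannot be blocked by any observed set — no back-door set.

M→L: no observed back-door set.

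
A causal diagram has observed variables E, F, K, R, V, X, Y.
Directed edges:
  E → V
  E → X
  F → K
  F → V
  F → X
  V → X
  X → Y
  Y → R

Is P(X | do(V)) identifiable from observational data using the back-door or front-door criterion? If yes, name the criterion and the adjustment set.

P(X|do(V)): backdoor, adjust for {E, F}.

desc(V)\{V}={R,X,Y}; candidates ⊆ {E,F,K}.
size 0: {}; under {} V still reaches {E,F,K,R,X,Y} ∋ X.
size 1: {E}, {F}, {K}; under {E} V still reaches {F,K,R,X,Y} ∋ X.
{E,F}: V⊥X given {E,F} in G with V→· removed — back-door holds.
P(X|do(V)) = Σ_{E,F} P(X|V,E,F)·P(E,F).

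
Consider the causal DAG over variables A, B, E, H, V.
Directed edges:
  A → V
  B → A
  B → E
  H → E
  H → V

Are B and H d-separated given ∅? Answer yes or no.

Yes — B ⊥ H | ∅.

Bayes-Ball from B | ∅ reaches {A,E,V}.
H ∉ reach(B|∅) ⇒ B ⊥ H | ∅.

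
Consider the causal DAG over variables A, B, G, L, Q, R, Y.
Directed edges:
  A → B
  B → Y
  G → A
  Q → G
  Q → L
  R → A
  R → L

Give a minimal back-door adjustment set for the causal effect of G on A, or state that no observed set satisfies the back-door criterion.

G→A: minimal back-door set ∅.

desc(G)\{G}={A,B,Y}; candidates ⊆ {L,Q,R}.
∅: G⊥A given ∅ in G with G→· removed — back-door holds.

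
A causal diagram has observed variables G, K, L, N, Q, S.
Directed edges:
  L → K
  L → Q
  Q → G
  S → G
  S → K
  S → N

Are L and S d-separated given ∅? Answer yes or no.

Yes — L ⊥ S | ∅.

Bayes-Ball from L | ∅ reaches {G,K,Q}.
S ∉ reach(L|∅) ⇒ L ⊥ S | ∅.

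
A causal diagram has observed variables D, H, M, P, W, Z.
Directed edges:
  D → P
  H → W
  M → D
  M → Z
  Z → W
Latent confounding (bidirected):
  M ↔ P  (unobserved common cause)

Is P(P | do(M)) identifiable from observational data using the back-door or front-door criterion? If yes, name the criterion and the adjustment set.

desc(M)\{M}={D,P,W,Z}; candidates ⊆ {H}.
M↔P: latent back-door arc(s) into M.
size 0: {}; under {} M still reaches {P} ∋ P.
size 1: {H}; under {H} M still reaches {P} ∋ P.
M↔P cannot be blocked by any observed set — no back-door set.
{D}: (i) intercepts every directed M→P path; (ii) no back-door M→{D}; (iii) {M} blocks every back-door {D}→P. Front-door holds.
P(P|do(M)) = Σ_{D} P(D|M) Σ_{M'} P(P|D,M')P(M').

P(P|do(M)): frontdoor, adjust for {D}.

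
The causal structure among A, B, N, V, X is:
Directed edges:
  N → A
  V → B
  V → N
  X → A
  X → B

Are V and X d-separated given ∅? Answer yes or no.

Bayes-Ball from V | ∅ reaches {A,B,N}.
X ∉ reach(V|∅) ⇒ V ⊥ X | ∅.

Yes — V ⊥ X | ∅.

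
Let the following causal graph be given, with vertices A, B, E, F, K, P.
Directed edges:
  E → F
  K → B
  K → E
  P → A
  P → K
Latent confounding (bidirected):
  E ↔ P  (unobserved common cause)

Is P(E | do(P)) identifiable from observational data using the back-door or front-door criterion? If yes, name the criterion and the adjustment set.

P(E|do(P)): frontdoor, adjust for {K}.

desc(P)\{P}={A,B,E,F,K}; candidates ⊆ {—}.
P↔E: latent back-door arc(s) into P.
size 0: {}; under {} P still reaches {E,F} ∋ E.
P↔E cannot be blocked by any observed set — no back-door set.
{K}: (i) intercepts every directed P→E path; (ii) no back-door P→{K}; (iii) {P} blocks every back-door {K}→E. Front-door holds.
P(E|do(P)) = Σ_{K} P(K|P) Σ_{P'} P(E|K,P')P(P').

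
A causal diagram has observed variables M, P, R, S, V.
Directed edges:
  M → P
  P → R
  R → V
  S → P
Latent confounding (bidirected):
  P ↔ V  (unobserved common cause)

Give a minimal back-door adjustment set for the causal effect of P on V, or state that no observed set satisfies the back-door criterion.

P→V: no observed back-door set.

desc(P)\{P}={R,V}; candidates ⊆ {M,S}.
P↔V: latent back-door arc(s) into P.
size 0: {}; under {} P still reaches {M,S,V} ∋ V.
size 1: {M}, {S}; under {M} P still reaches {S,V} ∋ V.
size 2: {M,S}; under {M,S} P still reaches {V} ∋ V.
P↔V cannot be blocked by any observed set — no back-door set.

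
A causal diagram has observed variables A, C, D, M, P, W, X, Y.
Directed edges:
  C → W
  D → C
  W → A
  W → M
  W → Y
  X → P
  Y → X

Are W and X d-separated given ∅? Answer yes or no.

Bayes-Ball from W | ∅ reaches {A,C,D,M,P,X,Y}.
X ∈ reach(W|∅) ⇒ W ⊥̸ X | ∅.

No — W and X are d-connected given ∅.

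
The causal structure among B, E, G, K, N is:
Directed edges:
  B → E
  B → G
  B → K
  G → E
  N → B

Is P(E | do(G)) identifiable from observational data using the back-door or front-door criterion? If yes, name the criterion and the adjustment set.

P(E|do(G)): backdoor, adjust for {B}.

desc(G)\{G}={E}; candidates ⊆ {B,K,N}.
size 0: {}; under {} G still reaches {B,E,K,N} ∋ E.
{B}: G⊥E given {B} in G with G→· removed — back-door holds.
P(E|do(G)) = Σ_{B} P(E|G,B)·P(B).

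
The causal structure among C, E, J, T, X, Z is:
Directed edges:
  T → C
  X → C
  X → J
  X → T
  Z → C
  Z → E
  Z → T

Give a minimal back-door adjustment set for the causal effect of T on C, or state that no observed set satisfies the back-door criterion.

desc(T)\{T}={C}; candidates ⊆ {E,J,X,Z}.
size 0: {}; under {} T still reaches {C,E,J,X,Z} ∋ C.
size 1: {E}, {J}, {X} …(+1); under {E} T still reaches {C,J,X,Z} ∋ C.
{X,Z}: T⊥C given {X,Z} in G with T→· removed — back-door holds.

T→C: minimal back-door set {X, Z}.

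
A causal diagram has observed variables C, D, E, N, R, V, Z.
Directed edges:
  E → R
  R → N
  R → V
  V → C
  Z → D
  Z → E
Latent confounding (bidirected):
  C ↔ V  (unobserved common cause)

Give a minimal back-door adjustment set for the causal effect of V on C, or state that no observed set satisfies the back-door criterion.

V→C: no observed back-door set.

desc(V)\{V}={C}; candidates ⊆ {D,E,N,R,Z}.
V↔C: latent back-door arc(s) into V.
size 0: {}; under {} V still reaches {C,D,E,N,R,Z} ∋ C.
size 1: {D}, {E}, {N} …(+2); under {D} V still reaches {C,E,N,R,Z} ∋ C.
size 2: {D,E}, {D,N}, {D,R} …(+7); under {D,E} V still reaches {C,N,R} ∋ C.
V↔C cannot be blocked by any observed set — no back-door set.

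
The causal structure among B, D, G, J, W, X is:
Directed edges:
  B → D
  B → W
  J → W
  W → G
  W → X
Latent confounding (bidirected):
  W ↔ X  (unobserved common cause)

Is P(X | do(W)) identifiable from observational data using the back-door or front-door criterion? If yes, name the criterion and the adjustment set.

desc(W)\{W}={G,X}; candidates ⊆ {B,D,J}.
W↔X: latent back-door arc(s) into W.
size 0: {}; under {} W still reaches {B,D,J,X} ∋ X.
size 1: {B}, {D}, {J}; under {B} W still reaches {J,X} ∋ X.
size 2: {B,D}, {B,J}, {D,J}; under {B,D} W still reaches {J,X} ∋ X.
W↔X cannot be blocked by any observed set — no back-door set.
No mediator lies on a directed W→…→X path.
Neither criterion identifies P(X|do(W)) in this graph.

P(X|do(W)): not identifiable (no BD/FD set).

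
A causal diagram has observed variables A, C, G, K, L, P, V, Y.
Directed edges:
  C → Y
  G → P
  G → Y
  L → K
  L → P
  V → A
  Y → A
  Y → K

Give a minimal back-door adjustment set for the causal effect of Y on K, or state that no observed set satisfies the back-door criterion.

Y→K: minimal back-door set ∅.

desc(Y)\{Y}={A,K}; candidates ⊆ {C,G,L,P,V}.
∅: Y⊥K given ∅ in G with Y→· removed — back-door holds.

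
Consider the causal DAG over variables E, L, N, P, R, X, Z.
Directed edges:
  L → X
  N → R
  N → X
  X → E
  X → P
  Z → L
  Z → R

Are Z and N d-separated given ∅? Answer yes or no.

Yes — Z ⊥ N | ∅.

Bayes-Ball from Z | ∅ reaches {E,L,P,R,X}.
N ∉ reach(Z|∅) ⇒ Z ⊥ N | ∅.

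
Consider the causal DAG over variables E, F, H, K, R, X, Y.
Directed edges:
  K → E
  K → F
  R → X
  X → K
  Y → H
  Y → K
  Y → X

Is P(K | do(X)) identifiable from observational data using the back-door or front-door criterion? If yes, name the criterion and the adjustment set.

desc(X)\{X}={E,F,K}; candidates ⊆ {H,R,Y}.
size 0: {}; under {} X still reaches {E,F,H,K,R,Y} ∋ K.
{Y}: X⊥K given {Y} in G with X→· removed — back-door holds.
P(K|do(X)) = Σ_{Y} P(K|X,Y)·P(Y).

P(K|do(X)): backdoor, adjust for {Y}.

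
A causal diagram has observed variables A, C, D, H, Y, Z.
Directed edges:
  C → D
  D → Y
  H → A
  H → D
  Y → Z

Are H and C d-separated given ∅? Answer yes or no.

Bayes-Ball from H | ∅ reaches {A,D,Y,Z}.
C ∉ reach(H|∅) ⇒ H ⊥ C | ∅.

Yes — H ⊥ C | ∅.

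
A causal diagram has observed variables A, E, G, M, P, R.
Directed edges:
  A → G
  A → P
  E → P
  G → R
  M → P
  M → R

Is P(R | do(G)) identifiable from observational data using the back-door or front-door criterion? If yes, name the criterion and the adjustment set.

desc(G)\{G}={R}; candidates ⊆ {A,E,M,P}.
∅: G⊥R given ∅ in G with G→· removed — back-door holds.
P(R|do(G)) = P(R|G) — no adjustment needed.

P(R|do(G)): backdoor, adjust for ∅.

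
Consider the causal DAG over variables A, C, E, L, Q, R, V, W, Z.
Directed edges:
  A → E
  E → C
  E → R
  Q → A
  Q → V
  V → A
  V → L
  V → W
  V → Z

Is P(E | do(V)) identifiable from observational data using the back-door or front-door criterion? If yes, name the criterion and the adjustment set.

desc(V)\{V}={A,C,E,L,R,W,Z}; candidates ⊆ {Q}.
size 0: {}; under {} V still reaches {A,C,E,Q,R} ∋ E.
{Q}: V⊥E given {Q} in G with V→· removed — back-door holds.
P(E|do(V)) = Σ_{Q} P(E|V,Q)·P(Q).

P(E|do(V)): backdoor, adjust for {Q}.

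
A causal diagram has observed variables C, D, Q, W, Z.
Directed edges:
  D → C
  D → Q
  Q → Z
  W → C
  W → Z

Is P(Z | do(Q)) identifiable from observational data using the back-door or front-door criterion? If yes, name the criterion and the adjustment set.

desc(Q)\{Q}={Z}; candidates ⊆ {C,D,W}.
∅: Q⊥Z given ∅ in G with Q→· removed — back-door holds.
P(Z|do(Q)) = P(Z|Q) — no adjustment needed.

P(Z|do(Q)): backdoor, adjust for ∅.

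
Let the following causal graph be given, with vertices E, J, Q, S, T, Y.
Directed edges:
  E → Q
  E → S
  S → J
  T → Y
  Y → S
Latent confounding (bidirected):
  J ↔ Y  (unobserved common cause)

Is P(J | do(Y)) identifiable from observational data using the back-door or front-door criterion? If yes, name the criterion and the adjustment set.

P(J|do(Y)): frontdoor, adjust for {S}.

desc(Y)\{Y}={J,S}; candidates ⊆ {E,Q,T}.
Y↔J: latent back-door arc(s) into Y.
size 0: {}; under {} Y still reaches {J,T} ∋ J.
size 1: {E}, {Q}, {T}; under {E} Y still reaches {J,T} ∋ J.
size 2: {E,Q}, {E,T}, {Q,T}; under {E,Q} Y still reaches {J,T} ∋ J.
Y↔J cannot be blocked by any observed set — no back-door set.
{S}: (i) intercepts every directed Y→J path; (ii) no back-door Y→{S}; (iii) {Y} blocks every back-door {S}→J. Front-door holds.
P(J|do(Y)) = Σ_{S} P(S|Y) Σ_{Y'} P(J|S,Y')P(Y').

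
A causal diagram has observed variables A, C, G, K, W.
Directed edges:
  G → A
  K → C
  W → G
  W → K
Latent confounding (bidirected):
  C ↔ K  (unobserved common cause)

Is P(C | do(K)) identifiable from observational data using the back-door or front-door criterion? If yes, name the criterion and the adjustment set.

P(C|do(K)): not identifiable (no BD/FD set).

desc(K)\{K}={C}; candidates ⊆ {A,G,W}.
K↔C: latent back-door arc(s) into K.
size 0: {}; under {} K still reaches {A,C,G,W} ∋ C.
size 1: {A}, {G}, {W}; under {A} K still reaches {C,G,W} ∋ C.
size 2: {A,G}, {A,W}, {G,W}; under {A,G} K still reaches {C,W} ∋ C.
K↔C cannot be blocked by any observed set — no back-door set.
No mediator lies on a directed K→…→C path.
Neither criterion identifies P(C|do(K)) in this graph.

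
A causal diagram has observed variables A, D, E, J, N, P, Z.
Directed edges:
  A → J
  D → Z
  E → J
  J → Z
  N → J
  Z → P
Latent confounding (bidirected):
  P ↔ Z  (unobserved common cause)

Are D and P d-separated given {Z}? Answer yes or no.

No — D and P are d-connected given {Z}.

Bayes-Ball from D | {Z} reaches {A,E,J,N,P}.
P ∈ reach(D|{Z}) ⇒ D ⊥̸ P | {Z}.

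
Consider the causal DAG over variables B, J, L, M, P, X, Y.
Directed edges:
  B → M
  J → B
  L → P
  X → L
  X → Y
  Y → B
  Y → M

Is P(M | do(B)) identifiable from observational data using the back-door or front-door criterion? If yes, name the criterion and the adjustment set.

desc(B)\{B}={M}; candidates ⊆ {J,L,P,X,Y}.
size 0: {}; under {} B still reaches {J,L,M,P,X,Y} ∋ M.
{Y}: B⊥M given {Y} in G with B→· removed — back-door holds.
P(M|do(B)) = Σ_{Y} P(M|B,Y)·P(Y).

P(M|do(B)): backdoor, adjust for {Y}.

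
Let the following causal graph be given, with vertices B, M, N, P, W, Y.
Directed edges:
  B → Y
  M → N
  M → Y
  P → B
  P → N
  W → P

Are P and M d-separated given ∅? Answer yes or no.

Yes — P ⊥ M | ∅.

Bayes-Ball from P | ∅ reaches {B,N,W,Y}.
M ∉ reach(P|∅) ⇒ P ⊥ M | ∅.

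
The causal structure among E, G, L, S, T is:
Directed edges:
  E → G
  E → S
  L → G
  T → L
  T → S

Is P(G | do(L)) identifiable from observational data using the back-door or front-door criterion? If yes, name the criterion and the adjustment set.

desc(L)\{L}={G}; candidates ⊆ {E,S,T}.
∅: L⊥G given ∅ in G with L→· removed — back-door holds.
P(G|do(L)) = P(G|L) — no adjustment needed.

P(G|do(L)): backdoor, adjust for ∅.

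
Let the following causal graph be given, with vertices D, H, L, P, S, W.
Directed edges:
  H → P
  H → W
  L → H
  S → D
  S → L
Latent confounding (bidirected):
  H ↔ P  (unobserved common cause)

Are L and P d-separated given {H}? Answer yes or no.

Bayes-Ball from L | {H} reaches {D,P,S}.
P ∈ reach(L|{H}) ⇒ L ⊥̸ P | {H}.

No — L and P are d-connected given {H}.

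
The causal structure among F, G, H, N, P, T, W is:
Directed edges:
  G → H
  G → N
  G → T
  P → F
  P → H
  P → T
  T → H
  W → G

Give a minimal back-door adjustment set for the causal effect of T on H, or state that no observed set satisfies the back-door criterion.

desc(T)\{T}={H}; candidates ⊆ {F,G,N,P,W}.
size 0: {}; under {} T still reaches {F,G,H,N,P,W} ∋ H.
size 1: {F}, {G}, {N} …(+2); under {F} T still reaches {G,H,N,P,W} ∋ H.
{G,P}: T⊥H given {G,P} in G with T→· removed — back-door holds.

T→H: minimal back-door set {G, P}.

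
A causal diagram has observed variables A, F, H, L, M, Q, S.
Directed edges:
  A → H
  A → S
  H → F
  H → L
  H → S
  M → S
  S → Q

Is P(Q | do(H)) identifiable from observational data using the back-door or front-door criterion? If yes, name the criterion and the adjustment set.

desc(H)\{H}={F,L,Q,S}; candidates ⊆ {A,M}.
size 0: {}; under {} H still reaches {A,Q,S} ∋ Q.
{A}: H⊥Q given {A} in G with H→· removed — back-door holds.
P(Q|do(H)) = Σ_{A} P(Q|H,A)·P(A).

P(Q|do(H)): backdoor, adjust for {A}.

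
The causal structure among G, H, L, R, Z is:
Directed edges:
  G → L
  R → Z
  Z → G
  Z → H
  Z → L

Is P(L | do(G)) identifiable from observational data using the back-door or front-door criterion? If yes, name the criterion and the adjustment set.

desc(G)\{G}={L}; candidates ⊆ {H,R,Z}.
size 0: {}; under {} G still reaches {H,L,R,Z} ∋ L.
{Z}: G⊥L given {Z} in G with G→· removed — back-door holds.
P(L|do(G)) = Σ_{Z} P(L|G,Z)·P(Z).

P(L|do(G)): backdoor, adjust for {Z}.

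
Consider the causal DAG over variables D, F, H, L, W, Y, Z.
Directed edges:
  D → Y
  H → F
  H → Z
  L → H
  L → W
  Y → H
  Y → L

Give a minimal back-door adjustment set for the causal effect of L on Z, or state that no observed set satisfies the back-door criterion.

L→Z: minimal back-door set {Y}.

desc(L)\{L}={F,H,W,Z}; candidates ⊆ {D,Y}.
size 0: {}; under {} L still reaches {D,F,H,Y,Z} ∋ Z.
{Y}: L⊥Z given {Y} in G with L→· removed — back-door holds.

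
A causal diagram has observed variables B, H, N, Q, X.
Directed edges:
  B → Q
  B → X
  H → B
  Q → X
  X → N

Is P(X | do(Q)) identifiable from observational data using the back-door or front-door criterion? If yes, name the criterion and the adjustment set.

desc(Q)\{Q}={N,X}; candidates ⊆ {B,H}.
size 0: {}; under {} Q still reaches {B,H,N,X} ∋ X.
{B}: Q⊥X given {B} in G with Q→· removed — back-door holds.
P(X|do(Q)) = Σ_{B} P(X|Q,B)·P(B).

P(X|do(Q)): backdoor, adjust for {B}.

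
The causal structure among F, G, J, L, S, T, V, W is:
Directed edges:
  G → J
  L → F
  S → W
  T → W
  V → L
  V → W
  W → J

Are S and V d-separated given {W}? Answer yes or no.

No — S and V are d-connected given {W}.

Bayes-Ball from S | {W} reaches {F,L,T,V}.
V ∈ reach(S|{W}) ⇒ S ⊥̸ V | {W}.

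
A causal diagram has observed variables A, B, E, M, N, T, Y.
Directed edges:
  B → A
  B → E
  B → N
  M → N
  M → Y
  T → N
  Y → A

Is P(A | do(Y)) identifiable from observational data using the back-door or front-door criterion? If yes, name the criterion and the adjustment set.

P(A|do(Y)): backdoor, adjust for ∅.

desc(Y)\{Y}={A}; candidates ⊆ {B,E,M,N,T}.
∅: Y⊥A given ∅ in G with Y→· removed — back-door holds.
P(A|do(Y)) = P(A|Y) — no adjustment needed.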